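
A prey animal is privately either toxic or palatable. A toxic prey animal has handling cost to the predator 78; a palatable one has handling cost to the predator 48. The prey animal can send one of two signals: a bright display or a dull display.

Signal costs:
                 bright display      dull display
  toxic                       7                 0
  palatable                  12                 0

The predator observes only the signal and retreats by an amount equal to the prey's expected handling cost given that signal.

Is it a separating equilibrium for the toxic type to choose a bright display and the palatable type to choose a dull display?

No

If types separate, bright display earns payment 78 and dull display earns 48.
Toxic: bright display gives 78 − 7 = 71; dull display gives 48 − 0 = 48. No deviation. ✓
Palatable: dull display gives 48 − 0 = 48; bright display gives 78 − 12 = 66. Would deviate. ✗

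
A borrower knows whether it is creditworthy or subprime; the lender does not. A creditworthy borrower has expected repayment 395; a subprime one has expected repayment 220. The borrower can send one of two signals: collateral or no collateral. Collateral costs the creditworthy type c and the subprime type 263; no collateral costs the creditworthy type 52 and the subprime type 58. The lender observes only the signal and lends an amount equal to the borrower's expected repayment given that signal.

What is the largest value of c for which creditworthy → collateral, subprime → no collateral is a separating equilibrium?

227

Under separation: collateral → creditworthy (pays 395); no collateral → subprime (pays 220).
Subprime: 220 − 58 = 162 ≥ 395 − 263 = 132. Holds regardless of c. ✓
Creditworthy: 395 − c ≥ 220 − 52, so c ≤ 395 − 168 = 227.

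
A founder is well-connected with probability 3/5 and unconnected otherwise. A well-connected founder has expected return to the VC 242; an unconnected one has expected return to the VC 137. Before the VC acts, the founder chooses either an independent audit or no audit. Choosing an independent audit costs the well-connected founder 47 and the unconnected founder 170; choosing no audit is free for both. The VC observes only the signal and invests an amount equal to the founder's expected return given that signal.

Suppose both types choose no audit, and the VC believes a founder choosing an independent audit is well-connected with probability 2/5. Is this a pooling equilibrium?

On the equilibrium path (no audit) the VC holds the prior 3/5 and pays 3/5·242 + 2/5·137 = 200. Off-path (audit) belief 2/5 gives 2/5·242 + 3/5·137 = 179.
Well-connected: no audit gives 200 − 0 = 200; audit gives 179 − 47 = 132. Stays. ✓
Unconnected: no audit gives 200 − 0 = 200; audit gives 179 − 170 = 9. Stays. ✓
Beliefs are Bayes-consistent on-path and both types best-respond.

Yes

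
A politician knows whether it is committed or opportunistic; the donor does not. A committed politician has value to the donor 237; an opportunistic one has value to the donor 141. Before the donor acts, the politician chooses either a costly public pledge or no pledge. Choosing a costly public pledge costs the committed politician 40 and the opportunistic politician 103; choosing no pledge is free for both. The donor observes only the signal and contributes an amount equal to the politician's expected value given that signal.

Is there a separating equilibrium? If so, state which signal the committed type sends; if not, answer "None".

pledge

Try committed → pledge, opportunistic → no pledge:
  If types separate, pledge earns payment 237 and no pledge earns 141.
  Committed: pledge gives 237 − 40 = 197; no pledge gives 141 − 0 = 141. No deviation. ✓
  Opportunistic: no pledge gives 141 − 0 = 141; pledge gives 237 − 103 = 134. No deviation. ✓
Both hold — the committed type sends pledge.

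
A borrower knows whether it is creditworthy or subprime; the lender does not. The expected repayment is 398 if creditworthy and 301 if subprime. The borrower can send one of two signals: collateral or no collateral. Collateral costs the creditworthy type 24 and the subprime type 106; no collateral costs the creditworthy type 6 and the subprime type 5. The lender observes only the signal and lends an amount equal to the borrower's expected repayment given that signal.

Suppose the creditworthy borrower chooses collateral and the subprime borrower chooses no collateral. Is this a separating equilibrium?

Yes

If types separate, collateral earns payment 398 and no collateral earns 301.
Creditworthy: collateral gives 398 − 24 = 374; no collateral gives 301 − 6 = 295. No deviation. ✓
Subprime: no collateral gives 301 − 5 = 296; collateral gives 398 − 106 = 292. No deviation. ✓
Neither type gains from mimicking the other.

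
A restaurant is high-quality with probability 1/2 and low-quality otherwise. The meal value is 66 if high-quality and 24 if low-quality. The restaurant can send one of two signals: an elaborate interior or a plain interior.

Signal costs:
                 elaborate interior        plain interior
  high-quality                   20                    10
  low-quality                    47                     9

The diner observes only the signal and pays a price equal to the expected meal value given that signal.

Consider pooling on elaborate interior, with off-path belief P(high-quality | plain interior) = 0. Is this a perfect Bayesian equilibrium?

At the pooled signal (elaborate interior) the diner holds the prior 1/2 and pays 1/2·66 + 1/2·24 = 45. Off-path (plain interior) belief 0 gives 0·66 + 1·24 = 24.
High-quality: elaborate interior gives 45 − 20 = 25; plain interior gives 24 − 10 = 14. Stays. ✓
Low-quality: elaborate interior gives 45 − 47 = -2; plain interior gives 24 − 9 = 15. Deviates. ✗

No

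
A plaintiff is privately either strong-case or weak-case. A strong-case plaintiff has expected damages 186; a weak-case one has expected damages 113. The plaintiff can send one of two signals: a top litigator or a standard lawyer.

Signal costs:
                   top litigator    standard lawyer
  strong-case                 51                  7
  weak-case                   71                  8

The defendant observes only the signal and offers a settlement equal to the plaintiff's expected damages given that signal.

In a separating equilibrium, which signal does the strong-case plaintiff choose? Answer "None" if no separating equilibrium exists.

Try strong-case → top litigator, weak-case → standard lawyer:
  Under separation the defendant infers type exactly: top litigator → strong-case (pays 186), standard lawyer → weak-case (pays 113).
  Strong-case: top litigator gives 186 − 51 = 135; standard lawyer gives 113 − 7 = 106. No deviation. ✓
  Weak-case: standard lawyer gives 113 − 8 = 105; top litigator gives 186 − 71 = 115. Would deviate. ✗
Try strong-case → standard lawyer, weak-case → top litigator:
  Under separation the defendant infers type exactly: standard lawyer → strong-case (pays 186), top litigator → weak-case (pays 113).
  Strong-case: standard lawyer gives 186 − 7 = 179; top litigator gives 113 − 51 = 62. No deviation. ✓
  Weak-case: top litigator gives 113 − 71 = 42; standard lawyer gives 186 − 8 = 178. Would deviate. ✗
Neither assignment is incentive-compatible.

None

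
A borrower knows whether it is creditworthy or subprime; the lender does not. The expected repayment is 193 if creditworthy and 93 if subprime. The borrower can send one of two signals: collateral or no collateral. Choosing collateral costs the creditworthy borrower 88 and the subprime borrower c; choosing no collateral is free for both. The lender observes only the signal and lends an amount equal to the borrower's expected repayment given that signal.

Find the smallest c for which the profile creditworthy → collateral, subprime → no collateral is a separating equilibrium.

Under separation: collateral → creditworthy (pays 193); no collateral → subprime (pays 93).
Creditworthy: 193 − 88 = 105 ≥ 93 − 0 = 93. Holds regardless of c. ✓
Subprime: 93 − 0 ≥ 193 − c, so c ≥ 193 − 93 = 100.

100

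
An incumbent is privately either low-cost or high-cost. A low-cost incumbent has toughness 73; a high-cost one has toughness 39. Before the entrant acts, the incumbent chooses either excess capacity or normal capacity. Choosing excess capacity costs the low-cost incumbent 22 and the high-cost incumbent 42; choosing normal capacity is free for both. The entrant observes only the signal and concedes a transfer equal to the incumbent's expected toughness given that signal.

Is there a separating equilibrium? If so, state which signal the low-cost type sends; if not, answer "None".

excess capacity

Try low-cost → excess capacity, high-cost → normal capacity:
  If types separate, excess capacity earns payment 73 and normal capacity earns 39.
  Low-cost: excess capacity gives 73 − 22 = 51; normal capacity gives 39 − 0 = 39. No deviation. ✓
  High-cost: normal capacity gives 39 − 0 = 39; excess capacity gives 73 − 42 = 31. No deviation. ✓
Both hold — the low-cost type sends excess capacity.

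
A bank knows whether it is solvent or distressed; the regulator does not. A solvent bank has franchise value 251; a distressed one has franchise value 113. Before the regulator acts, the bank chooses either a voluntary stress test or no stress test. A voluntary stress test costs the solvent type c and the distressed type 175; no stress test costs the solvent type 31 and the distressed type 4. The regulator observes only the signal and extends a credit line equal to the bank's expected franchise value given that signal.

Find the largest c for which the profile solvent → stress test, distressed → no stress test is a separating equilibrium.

169

Under separation: stress test → solvent (pays 251); no stress test → distressed (pays 113).
Distressed: 113 − 4 = 109 ≥ 251 − 175 = 76. Holds regardless of c. ✓
Solvent: 251 − c ≥ 113 − 31, so c ≤ 251 − 82 = 169.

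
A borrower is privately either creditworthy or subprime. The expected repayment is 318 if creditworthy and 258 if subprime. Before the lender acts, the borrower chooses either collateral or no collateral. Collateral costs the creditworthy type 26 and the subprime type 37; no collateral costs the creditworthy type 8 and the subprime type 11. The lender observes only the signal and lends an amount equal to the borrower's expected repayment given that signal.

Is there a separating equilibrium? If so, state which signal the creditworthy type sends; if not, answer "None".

Try creditworthy → collateral, subprime → no collateral:
  If types separate, collateral earns payment 318 and no collateral earns 258.
  Creditworthy: collateral gives 318 − 26 = 292; no collateral gives 258 − 8 = 250. No deviation. ✓
  Subprime: no collateral gives 258 − 11 = 247; collateral gives 318 − 37 = 281. Would deviate. ✗
Try creditworthy → no collateral, subprime → collateral:
  If types separate, no collateral earns payment 318 and collateral earns 258.
  Creditworthy: no collateral gives 318 − 8 = 310; collateral gives 258 − 26 = 232. No deviation. ✓
  Subprime: collateral gives 258 − 37 = 221; no collateral gives 318 − 11 = 307. Would deviate. ✗
Neither assignment is incentive-compatible.

None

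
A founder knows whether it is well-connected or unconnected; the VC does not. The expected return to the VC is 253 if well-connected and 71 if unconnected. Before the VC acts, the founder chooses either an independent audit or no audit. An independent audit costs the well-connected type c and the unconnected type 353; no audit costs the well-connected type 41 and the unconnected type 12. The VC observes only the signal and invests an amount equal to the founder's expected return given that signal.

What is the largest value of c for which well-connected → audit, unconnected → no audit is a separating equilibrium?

223

Under separation: audit → well-connected (pays 253); no audit → unconnected (pays 71).
Unconnected: 71 − 12 = 59 ≥ 253 − 353 = -100. Holds regardless of c. ✓
Well-connected: 253 − c ≥ 71 − 41, so c ≤ 253 − 30 = 223.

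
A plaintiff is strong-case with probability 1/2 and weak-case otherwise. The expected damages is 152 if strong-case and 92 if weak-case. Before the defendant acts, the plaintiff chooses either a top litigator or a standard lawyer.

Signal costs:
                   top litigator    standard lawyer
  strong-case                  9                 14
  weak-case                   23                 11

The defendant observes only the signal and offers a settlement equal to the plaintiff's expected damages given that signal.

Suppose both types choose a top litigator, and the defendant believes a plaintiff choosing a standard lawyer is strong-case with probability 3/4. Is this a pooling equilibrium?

No

At the pooled signal (top litigator) the defendant holds the prior 1/2 and pays 1/2·152 + 1/2·92 = 122. Off-path (standard lawyer) belief 3/4 gives 3/4·152 + 1/4·92 = 137.
Strong-case: top litigator gives 122 − 9 = 113; standard lawyer gives 137 − 14 = 123. Deviates. ✗
Weak-case: top litigator gives 122 − 23 = 99; standard lawyer gives 137 − 11 = 126. Deviates. ✗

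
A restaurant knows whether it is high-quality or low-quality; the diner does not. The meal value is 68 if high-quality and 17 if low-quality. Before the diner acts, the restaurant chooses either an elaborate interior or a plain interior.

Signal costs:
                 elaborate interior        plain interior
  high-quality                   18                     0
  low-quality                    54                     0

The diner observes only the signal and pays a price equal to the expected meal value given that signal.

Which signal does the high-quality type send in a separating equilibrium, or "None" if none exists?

elaborate interior

Try high-quality → elaborate interior, low-quality → plain interior:
  If types separate, elaborate interior earns payment 68 and plain interior earns 17.
  High-quality: elaborate interior gives 68 − 18 = 50; plain interior gives 17 − 0 = 17. No deviation. ✓
  Low-quality: plain interior gives 17 − 0 = 17; elaborate interior gives 68 − 54 = 14. No deviation. ✓
Both hold — the high-quality type sends elaborate interior.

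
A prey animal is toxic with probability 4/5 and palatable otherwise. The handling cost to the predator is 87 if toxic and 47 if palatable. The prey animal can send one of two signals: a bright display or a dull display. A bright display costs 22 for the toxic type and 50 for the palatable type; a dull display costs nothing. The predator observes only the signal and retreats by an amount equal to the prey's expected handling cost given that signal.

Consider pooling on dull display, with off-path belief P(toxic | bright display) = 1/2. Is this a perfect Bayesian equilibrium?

Yes

On the equilibrium path (dull display) the predator holds the prior 4/5 and pays 4/5·87 + 1/5·47 = 79. Off-path (bright display) belief 1/2 gives 1/2·87 + 1/2·47 = 67.
Toxic: dull display gives 79 − 0 = 79; bright display gives 67 − 22 = 45. Stays. ✓
Palatable: dull display gives 79 − 0 = 79; bright display gives 67 − 50 = 17. Stays. ✓
Beliefs are Bayes-consistent on-path and both types best-respond.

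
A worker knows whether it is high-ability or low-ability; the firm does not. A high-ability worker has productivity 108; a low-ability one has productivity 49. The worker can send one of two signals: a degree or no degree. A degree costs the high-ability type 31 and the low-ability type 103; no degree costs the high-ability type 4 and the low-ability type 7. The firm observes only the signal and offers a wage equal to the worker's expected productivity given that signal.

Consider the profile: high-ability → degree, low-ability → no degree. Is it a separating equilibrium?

Under separation the firm infers type exactly: degree → high-ability (pays 108), no degree → low-ability (pays 49).
High-ability: degree gives 108 − 31 = 77; no degree gives 49 − 4 = 45. No deviation. ✓
Low-ability: no degree gives 49 − 7 = 42; degree gives 108 − 103 = 5. No deviation. ✓
Both incentive constraints hold.

Yes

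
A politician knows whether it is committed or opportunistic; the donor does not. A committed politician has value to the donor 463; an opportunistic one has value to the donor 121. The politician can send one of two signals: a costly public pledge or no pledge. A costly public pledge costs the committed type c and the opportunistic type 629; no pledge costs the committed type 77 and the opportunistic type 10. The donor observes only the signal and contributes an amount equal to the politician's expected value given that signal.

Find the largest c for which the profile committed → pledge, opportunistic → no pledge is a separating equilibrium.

Under separation: pledge → committed (pays 463); no pledge → opportunistic (pays 121).
Opportunistic: 121 − 10 = 111 ≥ 463 − 629 = -166. Holds regardless of c. ✓
Committed: 463 − c ≥ 121 − 77, so c ≤ 463 − 44 = 419.

419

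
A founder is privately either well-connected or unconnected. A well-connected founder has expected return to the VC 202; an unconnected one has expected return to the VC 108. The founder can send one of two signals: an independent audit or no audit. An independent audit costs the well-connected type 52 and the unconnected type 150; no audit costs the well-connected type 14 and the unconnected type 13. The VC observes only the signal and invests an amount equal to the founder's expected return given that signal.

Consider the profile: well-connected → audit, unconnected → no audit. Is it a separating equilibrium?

If types separate, audit earns payment 202 and no audit earns 108.
Well-connected: audit gives 202 − 52 = 150; no audit gives 108 − 14 = 94. No deviation. ✓
Unconnected: no audit gives 108 − 13 = 95; audit gives 202 − 150 = 52. No deviation. ✓
Neither type gains from mimicking the other.

Yes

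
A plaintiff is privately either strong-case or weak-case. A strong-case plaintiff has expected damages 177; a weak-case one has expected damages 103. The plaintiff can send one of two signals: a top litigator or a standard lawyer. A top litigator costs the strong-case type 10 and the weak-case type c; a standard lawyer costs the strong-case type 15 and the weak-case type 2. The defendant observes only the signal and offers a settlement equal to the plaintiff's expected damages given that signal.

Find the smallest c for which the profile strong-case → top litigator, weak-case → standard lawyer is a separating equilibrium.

Under separation: top litigator → strong-case (pays 177); standard lawyer → weak-case (pays 103).
Strong-case: 177 − 10 = 167 ≥ 103 − 15 = 88. Holds regardless of c. ✓
Weak-case: 103 − 2 ≥ 177 − c, so c ≥ 177 − 101 = 76.

76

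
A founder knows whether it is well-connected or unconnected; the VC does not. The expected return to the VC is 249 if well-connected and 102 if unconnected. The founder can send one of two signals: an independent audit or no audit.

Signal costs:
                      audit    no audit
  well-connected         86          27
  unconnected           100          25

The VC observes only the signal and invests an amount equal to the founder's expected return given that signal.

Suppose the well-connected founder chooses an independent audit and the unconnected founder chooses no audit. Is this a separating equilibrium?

No

Under separation the VC infers type exactly: audit → well-connected (pays 249), no audit → unconnected (pays 102).
Well-connected: audit gives 249 − 86 = 163; no audit gives 102 − 27 = 75. No deviation. ✓
Unconnected: no audit gives 102 − 25 = 77; audit gives 249 − 100 = 149. Would deviate. ✗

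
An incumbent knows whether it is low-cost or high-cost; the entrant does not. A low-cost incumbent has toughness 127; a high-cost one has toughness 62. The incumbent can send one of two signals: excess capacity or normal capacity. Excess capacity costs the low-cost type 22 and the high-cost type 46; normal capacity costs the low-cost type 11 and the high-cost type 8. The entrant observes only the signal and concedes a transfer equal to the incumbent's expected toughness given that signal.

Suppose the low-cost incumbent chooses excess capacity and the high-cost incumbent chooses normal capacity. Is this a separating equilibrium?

No

Under separation the entrant infers type exactly: excess capacity → low-cost (pays 127), normal capacity → high-cost (pays 62).
Low-cost: excess capacity gives 127 − 22 = 105; normal capacity gives 62 − 11 = 51. No deviation. ✓
High-cost: normal capacity gives 62 − 8 = 54; excess capacity gives 127 − 46 = 81. Would deviate. ✗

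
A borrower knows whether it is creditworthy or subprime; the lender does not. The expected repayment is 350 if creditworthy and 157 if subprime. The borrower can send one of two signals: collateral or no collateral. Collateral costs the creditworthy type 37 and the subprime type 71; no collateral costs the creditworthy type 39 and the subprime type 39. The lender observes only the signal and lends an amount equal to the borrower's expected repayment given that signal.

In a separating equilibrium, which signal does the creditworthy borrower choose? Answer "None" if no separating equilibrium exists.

None

Try creditworthy → collateral, subprime → no collateral:
  Under separation the lender infers type exactly: collateral → creditworthy (pays 350), no collateral → subprime (pays 157).
  Creditworthy: collateral gives 350 − 37 = 313; no collateral gives 157 − 39 = 118. No deviation. ✓
  Subprime: no collateral gives 157 − 39 = 118; collateral gives 350 − 71 = 279. Would deviate. ✗
Try creditworthy → no collateral, subprime → collateral:
  Under separation the lender infers type exactly: no collateral → creditworthy (pays 350), collateral → subprime (pays 157).
  Creditworthy: no collateral gives 350 − 39 = 311; collateral gives 157 − 37 = 120. No deviation. ✓
  Subprime: collateral gives 157 − 71 = 86; no collateral gives 350 − 39 = 311. Would deviate. ✗
Neither assignment is incentive-compatible.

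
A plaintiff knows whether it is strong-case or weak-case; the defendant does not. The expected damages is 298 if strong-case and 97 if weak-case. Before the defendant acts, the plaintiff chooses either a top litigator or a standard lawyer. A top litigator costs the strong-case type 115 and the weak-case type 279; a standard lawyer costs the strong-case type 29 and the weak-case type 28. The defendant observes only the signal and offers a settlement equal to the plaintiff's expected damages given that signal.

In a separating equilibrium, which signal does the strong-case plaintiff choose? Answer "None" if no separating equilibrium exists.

Try strong-case → top litigator, weak-case → standard lawyer:
  If types separate, top litigator earns payment 298 and standard lawyer earns 97.
  Strong-case: top litigator gives 298 − 115 = 183; standard lawyer gives 97 − 29 = 68. No deviation. ✓
  Weak-case: standard lawyer gives 97 − 28 = 69; top litigator gives 298 − 279 = 19. No deviation. ✓
Both hold — the strong-case type sends top litigator.

top litigator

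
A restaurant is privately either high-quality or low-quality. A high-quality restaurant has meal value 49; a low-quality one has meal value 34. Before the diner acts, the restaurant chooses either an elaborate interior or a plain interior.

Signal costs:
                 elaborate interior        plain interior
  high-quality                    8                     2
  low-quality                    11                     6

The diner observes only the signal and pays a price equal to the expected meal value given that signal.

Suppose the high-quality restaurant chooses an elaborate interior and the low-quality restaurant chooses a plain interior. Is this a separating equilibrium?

If types separate, elaborate interior earns payment 49 and plain interior earns 34.
High-quality: elaborate interior gives 49 − 8 = 41; plain interior gives 34 − 2 = 32. No deviation. ✓
Low-quality: plain interior gives 34 − 6 = 28; elaborate interior gives 49 − 11 = 38. Would deviate. ✗

No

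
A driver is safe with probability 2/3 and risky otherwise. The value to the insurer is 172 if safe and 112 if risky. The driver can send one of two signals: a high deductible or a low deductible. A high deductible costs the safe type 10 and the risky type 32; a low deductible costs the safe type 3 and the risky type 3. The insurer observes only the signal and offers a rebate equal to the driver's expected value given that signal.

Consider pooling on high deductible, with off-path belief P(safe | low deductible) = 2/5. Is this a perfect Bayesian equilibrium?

On the equilibrium path (high deductible) the insurer holds the prior 2/3 and pays 2/3·172 + 1/3·112 = 152. Off-path (low deductible) belief 2/5 gives 2/5·172 + 3/5·112 = 136.
Safe: high deductible gives 152 − 10 = 142; low deductible gives 136 − 3 = 133. Stays. ✓
Risky: high deductible gives 152 − 32 = 120; low deductible gives 136 − 3 = 133. Deviates. ✗

No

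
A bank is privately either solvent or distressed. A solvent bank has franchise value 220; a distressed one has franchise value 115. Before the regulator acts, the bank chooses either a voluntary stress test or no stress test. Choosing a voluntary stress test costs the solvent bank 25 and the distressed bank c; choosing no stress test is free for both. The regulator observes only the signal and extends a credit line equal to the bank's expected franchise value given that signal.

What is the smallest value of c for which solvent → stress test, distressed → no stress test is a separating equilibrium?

Under separation: stress test → solvent (pays 220); no stress test → distressed (pays 115).
Solvent: 220 − 25 = 195 ≥ 115 − 0 = 115. Holds regardless of c. ✓
Distressed: 115 − 0 ≥ 220 − c, so c ≥ 220 − 115 = 105.

105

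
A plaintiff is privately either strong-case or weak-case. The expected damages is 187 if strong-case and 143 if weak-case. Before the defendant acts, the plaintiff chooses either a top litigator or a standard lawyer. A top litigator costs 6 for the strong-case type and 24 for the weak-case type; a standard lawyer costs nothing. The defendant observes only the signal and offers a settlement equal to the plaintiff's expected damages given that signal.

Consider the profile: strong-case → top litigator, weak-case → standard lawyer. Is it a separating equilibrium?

No

If types separate, top litigator earns payment 187 and standard lawyer earns 143.
Strong-case: top litigator gives 187 − 6 = 181; standard lawyer gives 143 − 0 = 143. No deviation. ✓
Weak-case: standard lawyer gives 143 − 0 = 143; top litigator gives 187 − 24 = 163. Would deviate. ✗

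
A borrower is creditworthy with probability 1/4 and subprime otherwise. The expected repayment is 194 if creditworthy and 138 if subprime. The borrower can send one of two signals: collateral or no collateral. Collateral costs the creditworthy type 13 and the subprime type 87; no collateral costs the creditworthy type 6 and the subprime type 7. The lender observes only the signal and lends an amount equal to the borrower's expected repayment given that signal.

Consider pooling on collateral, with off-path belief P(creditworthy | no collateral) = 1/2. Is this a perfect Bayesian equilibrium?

At the pooled signal (collateral) the lender holds the prior 1/4 and pays 1/4·194 + 3/4·138 = 152. Off-path (no collateral) belief 1/2 gives 1/2·194 + 1/2·138 = 166.
Creditworthy: collateral gives 152 − 13 = 139; no collateral gives 166 − 6 = 160. Deviates. ✗
Subprime: collateral gives 152 − 87 = 65; no collateral gives 166 − 7 = 159. Deviates. ✗

No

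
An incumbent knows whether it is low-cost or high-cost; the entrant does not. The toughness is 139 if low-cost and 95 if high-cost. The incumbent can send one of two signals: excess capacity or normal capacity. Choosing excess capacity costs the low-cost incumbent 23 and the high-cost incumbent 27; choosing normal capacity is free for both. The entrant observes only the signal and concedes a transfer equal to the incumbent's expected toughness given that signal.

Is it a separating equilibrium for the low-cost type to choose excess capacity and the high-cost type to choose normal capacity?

If types separate, excess capacity earns payment 139 and normal capacity earns 95.
Low-cost: excess capacity gives 139 − 23 = 116; normal capacity gives 95 − 0 = 95. No deviation. ✓
High-cost: normal capacity gives 95 − 0 = 95; excess capacity gives 139 − 27 = 112. Would deviate. ✗

No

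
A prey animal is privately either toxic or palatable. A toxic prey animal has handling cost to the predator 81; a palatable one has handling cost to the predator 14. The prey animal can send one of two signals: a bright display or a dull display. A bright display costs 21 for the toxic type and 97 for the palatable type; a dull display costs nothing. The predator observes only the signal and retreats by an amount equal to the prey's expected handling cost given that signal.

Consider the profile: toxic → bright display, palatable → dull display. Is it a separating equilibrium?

If types separate, bright display earns payment 81 and dull display earns 14.
Toxic: bright display gives 81 − 21 = 60; dull display gives 14 − 0 = 14. No deviation. ✓
Palatable: dull display gives 14 − 0 = 14; bright display gives 81 − 97 = -16. No deviation. ✓
Both incentive constraints hold.

Yes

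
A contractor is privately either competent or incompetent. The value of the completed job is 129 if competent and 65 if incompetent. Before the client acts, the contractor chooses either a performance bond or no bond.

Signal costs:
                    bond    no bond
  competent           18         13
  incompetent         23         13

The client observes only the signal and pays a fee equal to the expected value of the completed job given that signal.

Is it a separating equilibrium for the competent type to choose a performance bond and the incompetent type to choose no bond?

No

If types separate, bond earns payment 129 and no bond earns 65.
Competent: bond gives 129 − 18 = 111; no bond gives 65 − 13 = 52. No deviation. ✓
Incompetent: no bond gives 65 − 13 = 52; bond gives 129 − 23 = 106. Would deviate. ✗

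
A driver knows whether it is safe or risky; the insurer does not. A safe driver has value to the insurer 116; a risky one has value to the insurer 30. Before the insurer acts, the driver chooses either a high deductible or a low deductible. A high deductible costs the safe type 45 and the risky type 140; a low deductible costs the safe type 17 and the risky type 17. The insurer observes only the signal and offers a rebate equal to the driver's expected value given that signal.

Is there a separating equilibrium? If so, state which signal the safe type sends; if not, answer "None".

Try safe → high deductible, risky → low deductible:
  Under separation the insurer infers type exactly: high deductible → safe (pays 116), low deductible → risky (pays 30).
  Safe: high deductible gives 116 − 45 = 71; low deductible gives 30 − 17 = 13. No deviation. ✓
  Risky: low deductible gives 30 − 17 = 13; high deductible gives 116 − 140 = -24. No deviation. ✓
Both hold — the safe type sends high deductible.

high deductible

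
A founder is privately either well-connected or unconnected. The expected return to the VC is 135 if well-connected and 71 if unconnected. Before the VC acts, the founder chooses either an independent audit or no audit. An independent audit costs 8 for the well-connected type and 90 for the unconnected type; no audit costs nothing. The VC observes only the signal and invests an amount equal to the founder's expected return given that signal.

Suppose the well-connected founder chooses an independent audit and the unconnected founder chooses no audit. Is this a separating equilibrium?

Yes

Under separation the VC infers type exactly: audit → well-connected (pays 135), no audit → unconnected (pays 71).
Well-connected: audit gives 135 − 8 = 127; no audit gives 71 − 0 = 71. No deviation. ✓
Unconnected: no audit gives 71 − 0 = 71; audit gives 135 − 90 = 45. No deviation. ✓
Neither type gains from mimicking the other.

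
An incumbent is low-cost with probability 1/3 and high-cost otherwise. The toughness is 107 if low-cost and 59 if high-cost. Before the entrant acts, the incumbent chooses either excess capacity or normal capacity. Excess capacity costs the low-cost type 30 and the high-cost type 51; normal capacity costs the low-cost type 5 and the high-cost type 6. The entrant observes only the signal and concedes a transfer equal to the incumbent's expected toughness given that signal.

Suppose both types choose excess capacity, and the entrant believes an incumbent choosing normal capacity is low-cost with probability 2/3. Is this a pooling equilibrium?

On the equilibrium path (excess capacity) the entrant holds the prior 1/3 and pays 1/3·107 + 2/3·59 = 75. Off-path (normal capacity) belief 2/3 gives 2/3·107 + 1/3·59 = 91.
Low-cost: excess capacity gives 75 − 30 = 45; normal capacity gives 91 − 5 = 86. Deviates. ✗
High-cost: excess capacity gives 75 − 51 = 24; normal capacity gives 91 − 6 = 85. Deviates. ✗

No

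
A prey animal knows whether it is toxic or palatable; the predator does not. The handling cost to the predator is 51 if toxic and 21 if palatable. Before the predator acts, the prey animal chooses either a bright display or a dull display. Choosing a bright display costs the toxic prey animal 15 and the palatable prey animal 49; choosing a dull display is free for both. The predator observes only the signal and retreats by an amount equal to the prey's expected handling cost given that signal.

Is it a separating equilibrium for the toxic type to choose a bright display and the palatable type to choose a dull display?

Yes

If types separate, bright display earns payment 51 and dull display earns 21.
Toxic: bright display gives 51 − 15 = 36; dull display gives 21 − 0 = 21. No deviation. ✓
Palatable: dull display gives 21 − 0 = 21; bright display gives 51 − 49 = 2. No deviation. ✓
Both incentive constraints hold.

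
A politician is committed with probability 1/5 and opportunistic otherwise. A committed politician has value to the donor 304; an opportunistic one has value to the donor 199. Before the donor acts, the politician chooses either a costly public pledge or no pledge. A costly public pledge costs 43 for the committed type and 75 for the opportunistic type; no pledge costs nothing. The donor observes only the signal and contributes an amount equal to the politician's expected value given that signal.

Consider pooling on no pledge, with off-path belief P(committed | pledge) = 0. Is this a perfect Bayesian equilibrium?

Yes

At the pooled signal (no pledge) the donor holds the prior 1/5 and pays 1/5·304 + 4/5·199 = 220. Off-path (pledge) belief 0 gives 0·304 + 1·199 = 199.
Committed: no pledge gives 220 − 0 = 220; pledge gives 199 − 43 = 156. Stays. ✓
Opportunistic: no pledge gives 220 − 0 = 220; pledge gives 199 − 75 = 124. Stays. ✓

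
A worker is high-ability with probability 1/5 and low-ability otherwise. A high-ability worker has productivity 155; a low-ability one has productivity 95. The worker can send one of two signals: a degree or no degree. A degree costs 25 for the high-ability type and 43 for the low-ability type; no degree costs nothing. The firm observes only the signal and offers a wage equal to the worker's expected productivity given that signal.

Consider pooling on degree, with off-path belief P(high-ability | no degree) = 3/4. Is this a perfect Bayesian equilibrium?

No

At the pooled signal (degree) the firm holds the prior 1/5 and pays 1/5·155 + 4/5·95 = 107. Off-path (no degree) belief 3/4 gives 3/4·155 + 1/4·95 = 140.
High-ability: degree gives 107 − 25 = 82; no degree gives 140 − 0 = 140. Deviates. ✗
Low-ability: degree gives 107 − 43 = 64; no degree gives 140 − 0 = 140. Deviates. ✗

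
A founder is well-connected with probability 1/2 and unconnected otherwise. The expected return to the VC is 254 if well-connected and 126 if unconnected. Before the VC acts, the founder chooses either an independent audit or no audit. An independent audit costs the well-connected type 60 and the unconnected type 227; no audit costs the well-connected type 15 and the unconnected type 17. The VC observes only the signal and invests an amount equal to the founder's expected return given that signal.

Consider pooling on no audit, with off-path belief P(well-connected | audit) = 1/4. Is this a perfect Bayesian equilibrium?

Yes

At the pooled signal (no audit) the VC holds the prior 1/2 and pays 1/2·254 + 1/2·126 = 190. Off-path (audit) belief 1/4 gives 1/4·254 + 3/4·126 = 158.
Well-connected: no audit gives 190 − 15 = 175; audit gives 158 − 60 = 98. Stays. ✓
Unconnected: no audit gives 190 − 17 = 173; audit gives 158 − 227 = -69. Stays. ✓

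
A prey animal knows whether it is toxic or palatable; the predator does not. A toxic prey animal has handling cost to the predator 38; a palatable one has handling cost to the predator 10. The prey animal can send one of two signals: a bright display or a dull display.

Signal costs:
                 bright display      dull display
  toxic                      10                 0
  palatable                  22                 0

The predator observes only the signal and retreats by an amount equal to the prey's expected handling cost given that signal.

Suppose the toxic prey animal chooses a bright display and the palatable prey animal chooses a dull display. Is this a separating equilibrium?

If types separate, bright display earns payment 38 and dull display earns 10.
Toxic: bright display gives 38 − 10 = 28; dull display gives 10 − 0 = 10. No deviation. ✓
Palatable: dull display gives 10 − 0 = 10; bright display gives 38 − 22 = 16. Would deviate. ✗

No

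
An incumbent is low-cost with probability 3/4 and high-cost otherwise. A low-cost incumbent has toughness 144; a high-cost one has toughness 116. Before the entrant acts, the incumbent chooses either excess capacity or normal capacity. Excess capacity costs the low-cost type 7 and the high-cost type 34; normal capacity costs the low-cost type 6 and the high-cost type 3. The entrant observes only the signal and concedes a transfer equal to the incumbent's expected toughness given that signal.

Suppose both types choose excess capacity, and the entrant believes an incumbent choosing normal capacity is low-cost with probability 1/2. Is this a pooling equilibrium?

At the pooled signal (excess capacity) the entrant holds the prior 3/4 and pays 3/4·144 + 1/4·116 = 137. Off-path (normal capacity) belief 1/2 gives 1/2·144 + 1/2·116 = 130.
Low-cost: excess capacity gives 137 − 7 = 130; normal capacity gives 130 − 6 = 124. Stays. ✓
High-cost: excess capacity gives 137 − 34 = 103; normal capacity gives 130 − 3 = 127. Deviates. ✗

No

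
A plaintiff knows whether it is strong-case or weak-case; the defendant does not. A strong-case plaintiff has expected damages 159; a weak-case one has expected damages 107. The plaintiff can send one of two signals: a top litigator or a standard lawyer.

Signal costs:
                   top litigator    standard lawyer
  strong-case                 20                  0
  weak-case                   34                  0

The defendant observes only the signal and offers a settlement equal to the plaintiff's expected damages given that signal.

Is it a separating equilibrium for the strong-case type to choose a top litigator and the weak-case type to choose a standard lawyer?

No

If types separate, top litigator earns payment 159 and standard lawyer earns 107.
Strong-case: top litigator gives 159 − 20 = 139; standard lawyer gives 107 − 0 = 107. No deviation. ✓
Weak-case: standard lawyer gives 107 − 0 = 107; top litigator gives 159 − 34 = 125. Would deviate. ✗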